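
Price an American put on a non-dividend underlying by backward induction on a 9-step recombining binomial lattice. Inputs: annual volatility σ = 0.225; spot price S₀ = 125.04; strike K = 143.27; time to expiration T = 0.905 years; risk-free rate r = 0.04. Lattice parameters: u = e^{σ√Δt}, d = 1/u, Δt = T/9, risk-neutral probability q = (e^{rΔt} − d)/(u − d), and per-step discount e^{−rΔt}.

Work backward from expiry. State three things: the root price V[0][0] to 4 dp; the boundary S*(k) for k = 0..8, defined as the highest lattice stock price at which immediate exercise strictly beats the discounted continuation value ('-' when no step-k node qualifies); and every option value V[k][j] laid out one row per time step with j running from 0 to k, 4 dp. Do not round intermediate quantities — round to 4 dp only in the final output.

params: Δt=0.10056 u=1.07396 d=0.93114 q=0.51039 e^(-rΔt)=0.99599
t_9 payoffs: 77.4781 67.3869 55.7480 42.3238 26.8406 8.9826 0.0000 0.0000 0.0000 0.0000
t_8: node(8,0) S=70.6575 payoff=72.6125 vs cont=72.0374 → 72.6125 [stop]  node(8,1) S=81.4950 payoff=61.7750 vs cont=61.1999 → 61.7750 [stop]  node(8,2) S=93.9948 payoff=49.2752 vs cont=48.7001 → 49.2752 [stop]  node(8,3) S=108.4117 payoff=34.8583 vs cont=34.2831 → 34.8583 [stop]  node(8,4) S=125.0400 payoff=18.2300 vs cont=17.6549 → 18.2300 [stop]  node(8,5) S=144.2187 payoff=0.0000 vs cont=4.3803 → 4.3803 [wait]  node(8,6) S=166.3390 payoff=0.0000 vs cont=0.0000 → 0.0000 [wait]  node(8,7) S=191.8522 payoff=0.0000 vs cont=0.0000 → 0.0000 [wait]  node(8,8) S=221.2786 payoff=0.0000 vs cont=0.0000 → 0.0000 [wait]  ⇒ S*(8)=125.0400
t_7: node(7,0) S=75.8831 payoff=67.3869 vs cont=66.8118 → 67.3869 [stop]  node(7,1) S=87.5220 payoff=55.7480 vs cont=55.1729 → 55.7480 [stop]  node(7,2) S=100.9462 payoff=42.3238 vs cont=41.7487 → 42.3238 [stop]  node(7,3) S=116.4294 payoff=26.8406 vs cont=26.2655 → 26.8406 [stop]  node(7,4) S=134.2874 payoff=8.9826 vs cont=11.1165 → 11.1165 [wait]  node(7,5) S=154.8845 payoff=0.0000 vs cont=2.1360 → 2.1360 [wait]  node(7,6) S=178.6407 payoff=0.0000 vs cont=0.0000 → 0.0000 [wait]  node(7,7) S=206.0408 payoff=0.0000 vs cont=0.0000 → 0.0000 [wait]  ⇒ S*(7)=116.4294
t_6: node(6,0) S=81.4950 payoff=61.7750 vs cont=61.1999 → 61.7750 [stop]  node(6,1) S=93.9948 payoff=49.2752 vs cont=48.7001 → 49.2752 [stop]  node(6,2) S=108.4117 payoff=34.8583 vs cont=34.2831 → 34.8583 [stop]  node(6,3) S=125.0400 payoff=18.2300 vs cont=18.7396 → 18.7396 [wait]  node(6,4) S=144.2187 payoff=0.0000 vs cont=6.5067 → 6.5067 [wait]  node(6,5) S=166.3390 payoff=0.0000 vs cont=1.0416 → 1.0416 [wait]  node(6,6) S=191.8522 payoff=0.0000 vs cont=0.0000 → 0.0000 [wait]  ⇒ S*(6)=108.4117
t_5: node(5,0) S=87.5220 payoff=55.7480 vs cont=55.1729 → 55.7480 [stop]  node(5,1) S=100.9462 payoff=42.3238 vs cont=41.7487 → 42.3238 [stop]  node(5,2) S=116.4294 payoff=26.8406 vs cont=26.5246 → 26.8406 [stop]  node(5,3) S=134.2874 payoff=8.9826 vs cont=12.4459 → 12.4459 [wait]  node(5,4) S=154.8845 payoff=0.0000 vs cont=3.7025 → 3.7025 [wait]  node(5,5) S=178.6407 payoff=0.0000 vs cont=0.5079 → 0.5079 [wait]  ⇒ S*(5)=116.4294
t_4: node(4,0) S=93.9948 payoff=49.2752 vs cont=48.7001 → 49.2752 [stop]  node(4,1) S=108.4117 payoff=34.8583 vs cont=34.2831 → 34.8583 [stop]  node(4,2) S=125.0400 payoff=18.2300 vs cont=19.4154 → 19.4154 [wait]  node(4,3) S=144.2187 payoff=0.0000 vs cont=7.9513 → 7.9513 [wait]  node(4,4) S=166.3390 payoff=0.0000 vs cont=2.0637 → 2.0637 [wait]  ⇒ S*(4)=108.4117
t_3: node(3,0) S=100.9462 payoff=42.3238 vs cont=41.7487 → 42.3238 [stop]  node(3,1) S=116.4294 payoff=26.8406 vs cont=26.8681 → 26.8681 [wait]  node(3,2) S=134.2874 payoff=8.9826 vs cont=13.5098 → 13.5098 [wait]  node(3,3) S=154.8845 payoff=0.0000 vs cont=4.9265 → 4.9265 [wait]  ⇒ S*(3)=100.9462
t_2: node(2,0) S=108.4117 payoff=34.8583 vs cont=34.2971 → 34.8583 [stop]  node(2,1) S=125.0400 payoff=18.2300 vs cont=19.9697 → 19.9697 [wait]  node(2,2) S=144.2187 payoff=0.0000 vs cont=9.0923 → 9.0923 [wait]  ⇒ S*(2)=108.4117
t_1: node(1,0) S=116.4294 payoff=26.8406 vs cont=27.1498 → 27.1498 [wait]  node(1,1) S=134.2874 payoff=8.9826 vs cont=14.3601 → 14.3601 [wait]  ⇒ S*(1)=-
t_0: node(0,0) S=125.0400 payoff=18.2300 vs cont=20.5393 → 20.5393 [wait]  ⇒ S*(0)=-

price = 20.5393
boundary = - - 108.4117 100.9462 108.4117 116.4294 108.4117 116.4294 125.0400
tree:
20.5393
27.1498 14.3601
34.8583 19.9697 9.0923
42.3238 26.8681 13.5098 4.9265
49.2752 34.8583 19.4154 7.9513 2.0637
55.7480 42.3238 26.8406 12.4459 3.7025 0.5079
61.7750 49.2752 34.8583 18.7396 6.5067 1.0416 0.0000
67.3869 55.7480 42.3238 26.8406 11.1165 2.1360 0.0000 0.0000
72.6125 61.7750 49.2752 34.8583 18.2300 4.3803 0.0000 0.0000 0.0000
77.4781 67.3869 55.7480 42.3238 26.8406 8.9826 0.0000 0.0000 0.0000 0.0000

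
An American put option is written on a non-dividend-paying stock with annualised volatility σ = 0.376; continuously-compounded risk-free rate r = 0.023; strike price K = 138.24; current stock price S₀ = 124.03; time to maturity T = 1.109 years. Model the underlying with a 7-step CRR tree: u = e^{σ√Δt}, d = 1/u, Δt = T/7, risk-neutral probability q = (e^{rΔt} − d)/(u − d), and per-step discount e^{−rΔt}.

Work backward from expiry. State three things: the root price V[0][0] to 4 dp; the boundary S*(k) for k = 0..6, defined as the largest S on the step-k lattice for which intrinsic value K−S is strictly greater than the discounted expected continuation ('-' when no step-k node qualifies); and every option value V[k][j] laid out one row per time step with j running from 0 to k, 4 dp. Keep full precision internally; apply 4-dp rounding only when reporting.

price = 26.5349
boundary = - - - 79.1658 91.9463 79.1658 91.9463
tree:
26.5349
35.9636 16.3096
47.0334 23.9955 7.9335
59.0742 34.0765 13.0291 2.3582
70.0781 46.2937 20.8246 4.5064 0.0000
79.5526 59.0742 32.0104 8.6119 0.0000 0.0000
87.7101 70.0781 46.2937 16.4573 0.0000 0.0000 0.0000
94.7337 79.5526 59.0742 31.4500 0.0000 0.0000 0.0000 0.0000

Δt=0.15843  u=1.16144  d=0.86100  q=0.47481  discount=0.99636
step 7 (expiry): payoffs max(K−S,0) = 94.7337 79.5526 59.0742 31.4500 0.0000 0.0000 0.0000 0.0000
step 6: (k=6,j=0): S=50.5299, (K−S)⁺=87.7101, hold=87.2073 ⇒ V=87.7101 exercise | (k=6,j=1): S=68.1619, (K−S)⁺=70.0781, hold=69.5753 ⇒ V=70.0781 exercise | (k=6,j=2): S=91.9463, (K−S)⁺=46.2937, hold=45.7909 ⇒ V=46.2937 exercise | (k=6,j=3): S=124.0300, (K−S)⁺=14.2100, hold=16.4573 ⇒ V=16.4573 continue | (k=6,j=4): S=167.3090, (K−S)⁺=0.0000, hold=0.0000 ⇒ V=0.0000 continue | (k=6,j=5): S=225.6899, (K−S)⁺=0.0000, hold=0.0000 ⇒ V=0.0000 continue | (k=6,j=6): S=304.4422, (K−S)⁺=0.0000, hold=0.0000 ⇒ V=0.0000 continue  boundary S*=91.9463
step 5: (k=5,j=0): S=58.6874, (K−S)⁺=79.5526, hold=79.0498 ⇒ V=79.5526 exercise | (k=5,j=1): S=79.1658, (K−S)⁺=59.0742, hold=58.5714 ⇒ V=59.0742 exercise | (k=5,j=2): S=106.7900, (K−S)⁺=31.4500, hold=32.0104 ⇒ V=32.0104 continue | (k=5,j=3): S=144.0533, (K−S)⁺=0.0000, hold=8.6119 ⇒ V=8.6119 continue | (k=5,j=4): S=194.3192, (K−S)⁺=0.0000, hold=0.0000 ⇒ V=0.0000 continue | (k=5,j=5): S=262.1250, (K−S)⁺=0.0000, hold=0.0000 ⇒ V=0.0000 continue  boundary S*=79.1658
step 4: (k=4,j=0): S=68.1619, (K−S)⁺=70.0781, hold=69.5753 ⇒ V=70.0781 exercise | (k=4,j=1): S=91.9463, (K−S)⁺=46.2937, hold=46.0560 ⇒ V=46.2937 exercise | (k=4,j=2): S=124.0300, (K−S)⁺=14.2100, hold=20.8246 ⇒ V=20.8246 continue | (k=4,j=3): S=167.3090, (K−S)⁺=0.0000, hold=4.5064 ⇒ V=4.5064 continue | (k=4,j=4): S=225.6899, (K−S)⁺=0.0000, hold=0.0000 ⇒ V=0.0000 continue  boundary S*=91.9463
step 3: (k=3,j=0): S=79.1658, (K−S)⁺=59.0742, hold=58.5714 ⇒ V=59.0742 exercise | (k=3,j=1): S=106.7900, (K−S)⁺=31.4500, hold=34.0765 ⇒ V=34.0765 continue | (k=3,j=2): S=144.0533, (K−S)⁺=0.0000, hold=13.0291 ⇒ V=13.0291 continue | (k=3,j=3): S=194.3192, (K−S)⁺=0.0000, hold=2.3582 ⇒ V=2.3582 continue  boundary S*=79.1658
step 2: (k=2,j=0): S=91.9463, (K−S)⁺=46.2937, hold=47.0334 ⇒ V=47.0334 continue | (k=2,j=1): S=124.0300, (K−S)⁺=14.2100, hold=23.9955 ⇒ V=23.9955 continue | (k=2,j=2): S=167.3090, (K−S)⁺=0.0000, hold=7.9335 ⇒ V=7.9335 continue  boundary S*=-
step 1: (k=1,j=0): S=106.7900, (K−S)⁺=31.4500, hold=35.9636 ⇒ V=35.9636 continue | (k=1,j=1): S=144.0533, (K−S)⁺=0.0000, hold=16.3096 ⇒ V=16.3096 continue  boundary S*=-
step 0: (k=0,j=0): S=124.0300, (K−S)⁺=14.2100, hold=26.5349 ⇒ V=26.5349 continue  boundary S*=-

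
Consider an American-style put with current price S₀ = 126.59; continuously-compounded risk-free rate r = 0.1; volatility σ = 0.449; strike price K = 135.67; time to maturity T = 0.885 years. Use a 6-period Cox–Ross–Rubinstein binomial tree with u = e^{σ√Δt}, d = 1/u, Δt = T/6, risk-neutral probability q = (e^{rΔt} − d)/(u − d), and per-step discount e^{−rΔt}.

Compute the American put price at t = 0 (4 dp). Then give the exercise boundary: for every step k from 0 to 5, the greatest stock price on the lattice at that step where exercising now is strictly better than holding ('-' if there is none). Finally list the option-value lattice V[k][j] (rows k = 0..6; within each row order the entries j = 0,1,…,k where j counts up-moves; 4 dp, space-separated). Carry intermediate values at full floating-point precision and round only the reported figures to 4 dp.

params: Δt=0.14750 u=1.18820 d=0.84161 q=0.49987 e^(-rΔt)=0.98536
t_6 payoffs: 90.6862 72.1607 46.0059 9.0800 0.0000 0.0000 0.0000
t_5: node(5,0) S=53.4499 payoff=82.2201 vs cont=80.2336 → 82.2201 [stop]  node(5,1) S=75.4619 payoff=60.2081 vs cont=58.2216 → 60.2081 [stop]  node(5,2) S=106.5391 payoff=29.1309 vs cont=27.1445 → 29.1309 [stop]  node(5,3) S=150.4146 payoff=0.0000 vs cont=4.4747 → 4.4747 [wait]  node(5,4) S=212.3591 payoff=0.0000 vs cont=0.0000 → 0.0000 [wait]  node(5,5) S=299.8140 payoff=0.0000 vs cont=0.0000 → 0.0000 [wait]  ⇒ S*(5)=106.5391
t_4: node(4,0) S=63.5093 payoff=72.1607 vs cont=70.1742 → 72.1607 [stop]  node(4,1) S=89.6641 payoff=46.0059 vs cont=44.0195 → 46.0059 [stop]  node(4,2) S=126.5900 payoff=9.0800 vs cont=16.5600 → 16.5600 [wait]  node(4,3) S=178.7230 payoff=0.0000 vs cont=2.2052 → 2.2052 [wait]  node(4,4) S=252.3256 payoff=0.0000 vs cont=0.0000 → 0.0000 [wait]  ⇒ S*(4)=89.6641
t_3: node(3,0) S=75.4619 payoff=60.2081 vs cont=58.2216 → 60.2081 [stop]  node(3,1) S=106.5391 payoff=29.1309 vs cont=30.8287 → 30.8287 [wait]  node(3,2) S=150.4146 payoff=0.0000 vs cont=9.2471 → 9.2471 [wait]  node(3,3) S=212.3591 payoff=0.0000 vs cont=1.0867 → 1.0867 [wait]  ⇒ S*(3)=75.4619
t_2: node(2,0) S=89.6641 payoff=46.0059 vs cont=44.8557 → 46.0059 [stop]  node(2,1) S=126.5900 payoff=9.0800 vs cont=19.7473 → 19.7473 [wait]  node(2,2) S=178.7230 payoff=0.0000 vs cont=5.0923 → 5.0923 [wait]  ⇒ S*(2)=89.6641
t_1: node(1,0) S=106.5391 payoff=29.1309 vs cont=32.3987 → 32.3987 [wait]  node(1,1) S=150.4146 payoff=0.0000 vs cont=12.2399 → 12.2399 [wait]  ⇒ S*(1)=-
t_0: node(0,0) S=126.5900 payoff=9.0800 vs cont=21.9951 → 21.9951 [wait]  ⇒ S*(0)=-

price = 21.9951
boundary = - - 89.6641 75.4619 89.6641 106.5391
tree:
21.9951
32.3987 12.2399
46.0059 19.7473 5.0923
60.2081 30.8287 9.2471 1.0867
72.1607 46.0059 16.5600 2.2052 0.0000
82.2201 60.2081 29.1309 4.4747 0.0000 0.0000
90.6862 72.1607 46.0059 9.0800 0.0000 0.0000 0.0000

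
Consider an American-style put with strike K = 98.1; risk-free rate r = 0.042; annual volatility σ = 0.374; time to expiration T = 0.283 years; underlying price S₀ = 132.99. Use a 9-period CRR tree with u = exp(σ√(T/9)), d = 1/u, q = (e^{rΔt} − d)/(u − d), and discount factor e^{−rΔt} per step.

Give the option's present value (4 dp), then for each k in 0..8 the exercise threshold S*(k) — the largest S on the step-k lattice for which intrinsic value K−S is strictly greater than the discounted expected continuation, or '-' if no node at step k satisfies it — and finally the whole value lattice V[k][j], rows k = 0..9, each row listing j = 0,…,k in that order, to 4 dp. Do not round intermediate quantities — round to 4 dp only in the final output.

price = 0.5322
boundary = - - - - - - - 83.5993 89.3316
tree:
0.5322
0.9041 0.1518
1.5161 0.2782 0.0224
2.5032 0.5066 0.0443 0.0000
4.0554 0.9159 0.0876 0.0000 0.0000
6.4167 1.6417 0.1732 0.0000 0.0000 0.0000
9.8472 2.9113 0.3423 0.0000 0.0000 0.0000 0.0000
14.5007 5.0953 0.6766 0.0000 0.0000 0.0000 0.0000 0.0000
19.8652 8.7684 1.3373 0.0000 0.0000 0.0000 0.0000 0.0000 0.0000
24.8854 14.5007 2.6431 0.0000 0.0000 0.0000 0.0000 0.0000 0.0000 0.0000

Δt=0.03144, u=1.06857, d=0.93583, q=0.49338, disc=e^(-rΔt)=0.99868
k=9 terminal: V=max(K-S,0) → 24.8854 14.5007 2.6431 0.0000 0.0000 0.0000 0.0000 0.0000 0.0000 0.0000
k=8: j=0 S=78.2348 intr=19.8652 cont=19.7357 V=19.8652[EX]; j=1 S=89.3316 intr=8.7684 cont=8.6390 V=8.7684[EX]; j=2 S=102.0022 intr=0.0000 cont=1.3373 V=1.3373[hold]; j=3 S=116.4701 intr=0.0000 cont=0.0000 V=0.0000[hold]; j=4 S=132.9900 intr=0.0000 cont=0.0000 V=0.0000[hold]; j=5 S=151.8531 intr=0.0000 cont=0.0000 V=0.0000[hold]; j=6 S=173.3917 intr=0.0000 cont=0.0000 V=0.0000[hold]; j=7 S=197.9854 intr=0.0000 cont=0.0000 V=0.0000[hold]; j=8 S=226.0673 intr=0.0000 cont=0.0000 V=0.0000[hold]  S*(8)=89.3316
k=7: j=0 S=83.5993 intr=14.5007 cont=14.3712 V=14.5007[EX]; j=1 S=95.4569 intr=2.6431 cont=5.0953 V=5.0953[hold]; j=2 S=108.9963 intr=0.0000 cont=0.6766 V=0.6766[hold]; j=3 S=124.4562 intr=0.0000 cont=0.0000 V=0.0000[hold]; j=4 S=142.1089 intr=0.0000 cont=0.0000 V=0.0000[hold]; j=5 S=162.2654 intr=0.0000 cont=0.0000 V=0.0000[hold]; j=6 S=185.2809 intr=0.0000 cont=0.0000 V=0.0000[hold]; j=7 S=211.5609 intr=0.0000 cont=0.0000 V=0.0000[hold]  S*(7)=83.5993
k=6: j=0 S=89.3316 intr=8.7684 cont=9.8472 V=9.8472[hold]; j=1 S=102.0022 intr=0.0000 cont=2.9113 V=2.9113[hold]; j=2 S=116.4701 intr=0.0000 cont=0.3423 V=0.3423[hold]; j=3 S=132.9900 intr=0.0000 cont=0.0000 V=0.0000[hold]; j=4 S=151.8531 intr=0.0000 cont=0.0000 V=0.0000[hold]; j=5 S=173.3917 intr=0.0000 cont=0.0000 V=0.0000[hold]; j=6 S=197.9854 intr=0.0000 cont=0.0000 V=0.0000[hold]  S*(6)=-
k=5: j=0 S=95.4569 intr=2.6431 cont=6.4167 V=6.4167[hold]; j=1 S=108.9963 intr=0.0000 cont=1.6417 V=1.6417[hold]; j=2 S=124.4562 intr=0.0000 cont=0.1732 V=0.1732[hold]; j=3 S=142.1089 intr=0.0000 cont=0.0000 V=0.0000[hold]; j=4 S=162.2654 intr=0.0000 cont=0.0000 V=0.0000[hold]; j=5 S=185.2809 intr=0.0000 cont=0.0000 V=0.0000[hold]  S*(5)=-
k=4: j=0 S=102.0022 intr=0.0000 cont=4.0554 V=4.0554[hold]; j=1 S=116.4701 intr=0.0000 cont=0.9159 V=0.9159[hold]; j=2 S=132.9900 intr=0.0000 cont=0.0876 V=0.0876[hold]; j=3 S=151.8531 intr=0.0000 cont=0.0000 V=0.0000[hold]; j=4 S=173.3917 intr=0.0000 cont=0.0000 V=0.0000[hold]  S*(4)=-
k=3: j=0 S=108.9963 intr=0.0000 cont=2.5032 V=2.5032[hold]; j=1 S=124.4562 intr=0.0000 cont=0.5066 V=0.5066[hold]; j=2 S=142.1089 intr=0.0000 cont=0.0443 V=0.0443[hold]; j=3 S=162.2654 intr=0.0000 cont=0.0000 V=0.0000[hold]  S*(3)=-
k=2: j=0 S=116.4701 intr=0.0000 cont=1.5161 V=1.5161[hold]; j=1 S=132.9900 intr=0.0000 cont=0.2782 V=0.2782[hold]; j=2 S=151.8531 intr=0.0000 cont=0.0224 V=0.0224[hold]  S*(2)=-
k=1: j=0 S=124.4562 intr=0.0000 cont=0.9041 V=0.9041[hold]; j=1 S=142.1089 intr=0.0000 cont=0.1518 V=0.1518[hold]  S*(1)=-
k=0: j=0 S=132.9900 intr=0.0000 cont=0.5322 V=0.5322[hold]  S*(0)=-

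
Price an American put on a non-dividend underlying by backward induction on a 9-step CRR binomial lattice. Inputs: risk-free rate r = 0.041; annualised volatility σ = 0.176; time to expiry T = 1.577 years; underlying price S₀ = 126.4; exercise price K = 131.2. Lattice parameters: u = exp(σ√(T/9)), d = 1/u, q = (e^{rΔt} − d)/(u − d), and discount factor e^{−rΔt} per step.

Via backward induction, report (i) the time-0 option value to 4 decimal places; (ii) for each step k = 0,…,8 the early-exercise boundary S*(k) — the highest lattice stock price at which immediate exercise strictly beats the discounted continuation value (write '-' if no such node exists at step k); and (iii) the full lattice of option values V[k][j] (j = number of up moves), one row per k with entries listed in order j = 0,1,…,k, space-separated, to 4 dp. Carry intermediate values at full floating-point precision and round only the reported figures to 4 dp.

params: Δt=0.17522 u=1.07645 d=0.92898 q=0.53048 e^(-rΔt)=0.99284
t_9 payoffs: 66.0693 55.7295 43.7482 29.8649 13.7775 0.0000 0.0000 0.0000 0.0000 0.0000
t_8: node(8,0) S=70.1102 payoff=61.0898 vs cont=60.1506 → 61.0898 [stop]  node(8,1) S=81.2406 payoff=49.9594 vs cont=49.0203 → 49.9594 [stop]  node(8,2) S=94.1379 payoff=37.0621 vs cont=36.1230 → 37.0621 [stop]  node(8,3) S=109.0827 payoff=22.1173 vs cont=21.1782 → 22.1173 [stop]  node(8,4) S=126.4000 payoff=4.8000 vs cont=6.4225 → 6.4225 [wait]  node(8,5) S=146.4666 payoff=0.0000 vs cont=0.0000 → 0.0000 [wait]  node(8,6) S=169.7188 payoff=0.0000 vs cont=0.0000 → 0.0000 [wait]  node(8,7) S=196.6624 payoff=0.0000 vs cont=0.0000 → 0.0000 [wait]  node(8,8) S=227.8834 payoff=0.0000 vs cont=0.0000 → 0.0000 [wait]  ⇒ S*(8)=109.0827
t_7: node(7,0) S=75.4705 payoff=55.7295 vs cont=54.7903 → 55.7295 [stop]  node(7,1) S=87.4518 payoff=43.7482 vs cont=42.8091 → 43.7482 [stop]  node(7,2) S=101.3351 payoff=29.8649 vs cont=28.9257 → 29.8649 [stop]  node(7,3) S=117.4225 payoff=13.7775 vs cont=13.6929 → 13.7775 [stop]  node(7,4) S=136.0639 payoff=0.0000 vs cont=2.9939 → 2.9939 [wait]  node(7,5) S=157.6646 payoff=0.0000 vs cont=0.0000 → 0.0000 [wait]  node(7,6) S=182.6945 payoff=0.0000 vs cont=0.0000 → 0.0000 [wait]  node(7,7) S=211.6981 payoff=0.0000 vs cont=0.0000 → 0.0000 [wait]  ⇒ S*(7)=117.4225
t_6: node(6,0) S=81.2406 payoff=49.9594 vs cont=49.0203 → 49.9594 [stop]  node(6,1) S=94.1379 payoff=37.0621 vs cont=36.1230 → 37.0621 [stop]  node(6,2) S=109.0827 payoff=22.1173 vs cont=21.1782 → 22.1173 [stop]  node(6,3) S=126.4000 payoff=4.8000 vs cont=7.9994 → 7.9994 [wait]  node(6,4) S=146.4666 payoff=0.0000 vs cont=1.3957 → 1.3957 [wait]  node(6,5) S=169.7188 payoff=0.0000 vs cont=0.0000 → 0.0000 [wait]  node(6,6) S=196.6624 payoff=0.0000 vs cont=0.0000 → 0.0000 [wait]  ⇒ S*(6)=109.0827
t_5: node(5,0) S=87.4518 payoff=43.7482 vs cont=42.8091 → 43.7482 [stop]  node(5,1) S=101.3351 payoff=29.8649 vs cont=28.9257 → 29.8649 [stop]  node(5,2) S=117.4225 payoff=13.7775 vs cont=14.5234 → 14.5234 [wait]  node(5,3) S=136.0639 payoff=0.0000 vs cont=4.4641 → 4.4641 [wait]  node(5,4) S=157.6646 payoff=0.0000 vs cont=0.6506 → 0.6506 [wait]  node(5,5) S=182.6945 payoff=0.0000 vs cont=0.0000 → 0.0000 [wait]  ⇒ S*(5)=101.3351
t_4: node(4,0) S=94.1379 payoff=37.0621 vs cont=36.1230 → 37.0621 [stop]  node(4,1) S=109.0827 payoff=22.1173 vs cont=21.5710 → 22.1173 [stop]  node(4,2) S=126.4000 payoff=4.8000 vs cont=9.1213 → 9.1213 [wait]  node(4,3) S=146.4666 payoff=0.0000 vs cont=2.4236 → 2.4236 [wait]  node(4,4) S=169.7188 payoff=0.0000 vs cont=0.3033 → 0.3033 [wait]  ⇒ S*(4)=109.0827
t_3: node(3,0) S=101.3351 payoff=29.8649 vs cont=28.9257 → 29.8649 [stop]  node(3,1) S=117.4225 payoff=13.7775 vs cont=15.1143 → 15.1143 [wait]  node(3,2) S=136.0639 payoff=0.0000 vs cont=5.5285 → 5.5285 [wait]  node(3,3) S=157.6646 payoff=0.0000 vs cont=1.2895 → 1.2895 [wait]  ⇒ S*(3)=101.3351
t_2: node(2,0) S=109.0827 payoff=22.1173 vs cont=21.8822 → 22.1173 [stop]  node(2,1) S=126.4000 payoff=4.8000 vs cont=9.9574 → 9.9574 [wait]  node(2,2) S=146.4666 payoff=0.0000 vs cont=3.2563 → 3.2563 [wait]  ⇒ S*(2)=109.0827
t_1: node(1,0) S=117.4225 payoff=13.7775 vs cont=15.5546 → 15.5546 [wait]  node(1,1) S=136.0639 payoff=0.0000 vs cont=6.3568 → 6.3568 [wait]  ⇒ S*(1)=-
t_0: node(0,0) S=126.4000 payoff=4.8000 vs cont=10.5990 → 10.5990 [wait]  ⇒ S*(0)=-

price = 10.5990
boundary = - - 109.0827 101.3351 109.0827 101.3351 109.0827 117.4225 109.0827
tree:
10.5990
15.5546 6.3568
22.1173 9.9574 3.2563
29.8649 15.1143 5.5285 1.2895
37.0621 22.1173 9.1213 2.4236 0.3033
43.7482 29.8649 14.5234 4.4641 0.6506 0.0000
49.9594 37.0621 22.1173 7.9994 1.3957 0.0000 0.0000
55.7295 43.7482 29.8649 13.7775 2.9939 0.0000 0.0000 0.0000
61.0898 49.9594 37.0621 22.1173 6.4225 0.0000 0.0000 0.0000 0.0000
66.0693 55.7295 43.7482 29.8649 13.7775 0.0000 0.0000 0.0000 0.0000 0.0000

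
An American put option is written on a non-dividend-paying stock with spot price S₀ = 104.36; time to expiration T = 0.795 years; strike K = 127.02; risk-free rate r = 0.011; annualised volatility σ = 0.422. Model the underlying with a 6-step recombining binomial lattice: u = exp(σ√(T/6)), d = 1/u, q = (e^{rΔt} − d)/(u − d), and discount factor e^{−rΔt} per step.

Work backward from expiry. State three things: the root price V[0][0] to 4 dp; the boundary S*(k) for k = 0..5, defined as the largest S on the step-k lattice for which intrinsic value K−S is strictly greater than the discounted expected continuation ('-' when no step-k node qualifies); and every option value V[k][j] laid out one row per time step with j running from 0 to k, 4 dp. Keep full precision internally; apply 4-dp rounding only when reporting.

price = 30.7284
boundary = - - - 65.8260 76.7556 89.4998
tree:
30.7284
40.1950 19.9938
50.6341 28.3777 10.4647
61.1940 38.7112 16.6440 3.4277
70.5672 50.2644 25.6146 6.4331 0.0000
78.6057 61.1940 37.5202 12.0737 0.0000 0.0000
85.4996 70.5672 50.2644 22.6600 0.0000 0.0000 0.0000

Δt=0.13250, u=1.16604, d=0.85761, q=0.46640, disc=e^(-rΔt)=0.99854
k=6 terminal: V=max(K-S,0) → 85.4996 70.5672 50.2644 22.6600 0.0000 0.0000 0.0000
k=5: j=0 S=48.4143 intr=78.6057 cont=78.4207 V=78.6057[EX]; j=1 S=65.8260 intr=61.1940 cont=61.0090 V=61.1940[EX]; j=2 S=89.4998 intr=37.5202 cont=37.3352 V=37.5202[EX]; j=3 S=121.6876 intr=5.3324 cont=12.0737 V=12.0737[hold]; j=4 S=165.4514 intr=0.0000 cont=0.0000 V=0.0000[hold]; j=5 S=224.9545 intr=0.0000 cont=0.0000 V=0.0000[hold]  S*(5)=89.4998
k=4: j=0 S=56.4528 intr=70.5672 cont=70.3822 V=70.5672[EX]; j=1 S=76.7556 intr=50.2644 cont=50.0794 V=50.2644[EX]; j=2 S=104.3600 intr=22.6600 cont=25.6146 V=25.6146[hold]; j=3 S=141.8921 intr=0.0000 cont=6.4331 V=6.4331[hold]; j=4 S=192.9223 intr=0.0000 cont=0.0000 V=0.0000[hold]  S*(4)=76.7556
k=3: j=0 S=65.8260 intr=61.1940 cont=61.0090 V=61.1940[EX]; j=1 S=89.4998 intr=37.5202 cont=38.7112 V=38.7112[hold]; j=2 S=121.6876 intr=5.3324 cont=16.6440 V=16.6440[hold]; j=3 S=165.4514 intr=0.0000 cont=3.4277 V=3.4277[hold]  S*(3)=65.8260
k=2: j=0 S=76.7556 intr=50.2644 cont=50.6341 V=50.6341[hold]; j=1 S=104.3600 intr=22.6600 cont=28.3777 V=28.3777[hold]; j=2 S=141.8921 intr=0.0000 cont=10.4647 V=10.4647[hold]  S*(2)=-
k=1: j=0 S=89.4998 intr=37.5202 cont=40.1950 V=40.1950[hold]; j=1 S=121.6876 intr=5.3324 cont=19.9938 V=19.9938[hold]  S*(1)=-
k=0: j=0 S=104.3600 intr=22.6600 cont=30.7284 V=30.7284[hold]  S*(0)=-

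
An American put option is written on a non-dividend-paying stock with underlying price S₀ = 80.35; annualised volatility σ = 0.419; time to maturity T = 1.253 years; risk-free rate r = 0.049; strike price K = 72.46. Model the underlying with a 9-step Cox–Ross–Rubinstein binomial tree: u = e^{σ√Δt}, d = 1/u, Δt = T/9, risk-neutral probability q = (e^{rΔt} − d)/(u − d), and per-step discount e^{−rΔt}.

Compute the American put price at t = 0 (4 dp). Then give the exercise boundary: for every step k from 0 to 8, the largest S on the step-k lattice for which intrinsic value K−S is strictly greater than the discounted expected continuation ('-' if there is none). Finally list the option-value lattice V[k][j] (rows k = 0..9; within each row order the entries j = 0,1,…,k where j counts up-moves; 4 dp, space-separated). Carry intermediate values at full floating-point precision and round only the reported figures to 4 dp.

price = 8.9513
boundary = - - - - 42.9929 36.7705 42.9929 50.2683 58.7748
tree:
8.9513
12.6076 5.1614
17.2803 7.7807 2.4286
22.9614 11.4394 3.9715 0.8101
29.4671 16.3176 6.3758 1.4523 0.1337
35.6895 22.4313 9.9996 2.5841 0.2604 0.0000
41.0114 29.4671 15.2122 4.5574 0.5068 0.0000 0.0000
45.5629 35.6895 22.1917 7.9509 0.9867 0.0000 0.0000 0.0000
49.4558 41.0114 29.4671 13.6852 1.9207 0.0000 0.0000 0.0000 0.0000
52.7852 45.5629 35.6895 22.1917 3.7391 0.0000 0.0000 0.0000 0.0000 0.0000

Δt=0.13922, u=1.16922, d=0.85527, q=0.48280, disc=e^(-rΔt)=0.99320
k=9 terminal: V=max(K-S,0) → 52.7852 45.5629 35.6895 22.1917 3.7391 0.0000 0.0000 0.0000 0.0000 0.0000
k=8: j=0 S=23.0042 intr=49.4558 cont=48.9632 V=49.4558[EX]; j=1 S=31.4486 intr=41.0114 cont=40.5187 V=41.0114[EX]; j=2 S=42.9929 intr=29.4671 cont=28.9745 V=29.4671[EX]; j=3 S=58.7748 intr=13.6852 cont=13.1926 V=13.6852[EX]; j=4 S=80.3500 intr=0.0000 cont=1.9207 V=1.9207[hold]; j=5 S=109.8451 intr=0.0000 cont=0.0000 V=0.0000[hold]; j=6 S=150.1672 intr=0.0000 cont=0.0000 V=0.0000[hold]; j=7 S=205.2909 intr=0.0000 cont=0.0000 V=0.0000[hold]; j=8 S=280.6496 intr=0.0000 cont=0.0000 V=0.0000[hold]  S*(8)=58.7748
k=7: j=0 S=26.8971 intr=45.5629 cont=45.0703 V=45.5629[EX]; j=1 S=36.7705 intr=35.6895 cont=35.1969 V=35.6895[EX]; j=2 S=50.2683 intr=22.1917 cont=21.6991 V=22.1917[EX]; j=3 S=68.7209 intr=3.7391 cont=7.9509 V=7.9509[hold]; j=4 S=93.9471 intr=0.0000 cont=0.9867 V=0.9867[hold]; j=5 S=128.4334 intr=0.0000 cont=0.0000 V=0.0000[hold]; j=6 S=175.5790 intr=0.0000 cont=0.0000 V=0.0000[hold]; j=7 S=240.0309 intr=0.0000 cont=0.0000 V=0.0000[hold]  S*(7)=50.2683
k=6: j=0 S=31.4486 intr=41.0114 cont=40.5187 V=41.0114[EX]; j=1 S=42.9929 intr=29.4671 cont=28.9745 V=29.4671[EX]; j=2 S=58.7748 intr=13.6852 cont=15.2122 V=15.2122[hold]; j=3 S=80.3500 intr=0.0000 cont=4.5574 V=4.5574[hold]; j=4 S=109.8451 intr=0.0000 cont=0.5068 V=0.5068[hold]; j=5 S=150.1672 intr=0.0000 cont=0.0000 V=0.0000[hold]; j=6 S=205.2909 intr=0.0000 cont=0.0000 V=0.0000[hold]  S*(6)=42.9929
k=5: j=0 S=36.7705 intr=35.6895 cont=35.1969 V=35.6895[EX]; j=1 S=50.2683 intr=22.1917 cont=22.4313 V=22.4313[hold]; j=2 S=68.7209 intr=3.7391 cont=9.9996 V=9.9996[hold]; j=3 S=93.9471 intr=0.0000 cont=2.5841 V=2.5841[hold]; j=4 S=128.4334 intr=0.0000 cont=0.2604 V=0.2604[hold]; j=5 S=175.5790 intr=0.0000 cont=0.0000 V=0.0000[hold]  S*(5)=36.7705
k=4: j=0 S=42.9929 intr=29.4671 cont=29.0894 V=29.4671[EX]; j=1 S=58.7748 intr=13.6852 cont=16.3176 V=16.3176[hold]; j=2 S=80.3500 intr=0.0000 cont=6.3758 V=6.3758[hold]; j=3 S=109.8451 intr=0.0000 cont=1.4523 V=1.4523[hold]; j=4 S=150.1672 intr=0.0000 cont=0.1337 V=0.1337[hold]  S*(4)=42.9929
k=3: j=0 S=50.2683 intr=22.1917 cont=22.9614 V=22.9614[hold]; j=1 S=68.7209 intr=3.7391 cont=11.4394 V=11.4394[hold]; j=2 S=93.9471 intr=0.0000 cont=3.9715 V=3.9715[hold]; j=3 S=128.4334 intr=0.0000 cont=0.8101 V=0.8101[hold]  S*(3)=-
k=2: j=0 S=58.7748 intr=13.6852 cont=17.2803 V=17.2803[hold]; j=1 S=80.3500 intr=0.0000 cont=7.7807 V=7.7807[hold]; j=2 S=109.8451 intr=0.0000 cont=2.4286 V=2.4286[hold]  S*(2)=-
k=1: j=0 S=68.7209 intr=3.7391 cont=12.6076 V=12.6076[hold]; j=1 S=93.9471 intr=0.0000 cont=5.1614 V=5.1614[hold]  S*(1)=-
k=0: j=0 S=80.3500 intr=0.0000 cont=8.9513 V=8.9513[hold]  S*(0)=-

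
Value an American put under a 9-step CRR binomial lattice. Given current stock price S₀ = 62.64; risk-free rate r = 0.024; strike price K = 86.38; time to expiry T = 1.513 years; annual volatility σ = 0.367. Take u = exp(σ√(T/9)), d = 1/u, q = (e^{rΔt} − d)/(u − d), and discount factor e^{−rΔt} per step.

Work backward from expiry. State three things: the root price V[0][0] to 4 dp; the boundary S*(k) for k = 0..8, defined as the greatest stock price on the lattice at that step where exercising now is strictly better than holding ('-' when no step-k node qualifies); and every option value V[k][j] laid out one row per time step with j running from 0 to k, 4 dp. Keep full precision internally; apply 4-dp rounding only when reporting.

price = 26.8892
boundary = - - 46.3608 39.8842 46.3608 53.8891 46.3608 53.8891 62.6400
tree:
26.8892
33.2616 20.0979
40.0192 26.1002 13.6567
46.4958 32.8567 18.8794 8.0197
52.0677 40.0192 25.2458 12.0267 3.6739
56.8611 46.4958 32.4909 17.4793 6.1224 1.0078
60.9850 52.0677 40.0192 24.4264 9.9751 1.9305 0.0000
64.5327 56.8611 46.4958 32.4909 15.7505 3.6979 0.0000 0.0000
67.5847 60.9850 52.0677 40.0192 23.7400 7.0833 0.0000 0.0000 0.0000
70.2105 64.5327 56.8611 46.4958 32.4909 13.5681 0.0000 0.0000 0.0000 0.0000

Δt=0.16811, u=1.16239, d=0.86030, q=0.47584, disc=e^(-rΔt)=0.99597
k=9 terminal: V=max(K-S,0) → 70.2105 64.5327 56.8611 46.4958 32.4909 13.5681 0.0000 0.0000 0.0000 0.0000
k=8: j=0 S=18.7953 intr=67.5847 cont=67.2369 V=67.5847[EX]; j=1 S=25.3950 intr=60.9850 cont=60.6371 V=60.9850[EX]; j=2 S=34.3123 intr=52.0677 cont=51.7199 V=52.0677[EX]; j=3 S=46.3608 intr=40.0192 cont=39.6714 V=40.0192[EX]; j=4 S=62.6400 intr=23.7400 cont=23.3922 V=23.7400[EX]; j=5 S=84.6355 intr=1.7445 cont=7.0833 V=7.0833[hold]; j=6 S=114.3546 intr=0.0000 cont=0.0000 V=0.0000[hold]; j=7 S=154.5092 intr=0.0000 cont=0.0000 V=0.0000[hold]; j=8 S=208.7639 intr=0.0000 cont=0.0000 V=0.0000[hold]  S*(8)=62.6400
k=7: j=0 S=21.8473 intr=64.5327 cont=64.1848 V=64.5327[EX]; j=1 S=29.5189 intr=56.8611 cont=56.5133 V=56.8611[EX]; j=2 S=39.8842 intr=46.4958 cont=46.1480 V=46.4958[EX]; j=3 S=53.8891 intr=32.4909 cont=32.1430 V=32.4909[EX]; j=4 S=72.8119 intr=13.5681 cont=15.7505 V=15.7505[hold]; j=5 S=98.3792 intr=0.0000 cont=3.6979 V=3.6979[hold]; j=6 S=132.9242 intr=0.0000 cont=0.0000 V=0.0000[hold]; j=7 S=179.5994 intr=0.0000 cont=0.0000 V=0.0000[hold]  S*(7)=53.8891
k=6: j=0 S=25.3950 intr=60.9850 cont=60.6371 V=60.9850[EX]; j=1 S=34.3123 intr=52.0677 cont=51.7199 V=52.0677[EX]; j=2 S=46.3608 intr=40.0192 cont=39.6714 V=40.0192[EX]; j=3 S=62.6400 intr=23.7400 cont=24.4264 V=24.4264[hold]; j=4 S=84.6355 intr=1.7445 cont=9.9751 V=9.9751[hold]; j=5 S=114.3546 intr=0.0000 cont=1.9305 V=1.9305[hold]; j=6 S=154.5092 intr=0.0000 cont=0.0000 V=0.0000[hold]  S*(6)=46.3608
k=5: j=0 S=29.5189 intr=56.8611 cont=56.5133 V=56.8611[EX]; j=1 S=39.8842 intr=46.4958 cont=46.1480 V=46.4958[EX]; j=2 S=53.8891 intr=32.4909 cont=32.4684 V=32.4909[EX]; j=3 S=72.8119 intr=13.5681 cont=17.4793 V=17.4793[hold]; j=4 S=98.3792 intr=0.0000 cont=6.1224 V=6.1224[hold]; j=5 S=132.9242 intr=0.0000 cont=1.0078 V=1.0078[hold]  S*(5)=53.8891
k=4: j=0 S=34.3123 intr=52.0677 cont=51.7199 V=52.0677[EX]; j=1 S=46.3608 intr=40.0192 cont=39.6714 V=40.0192[EX]; j=2 S=62.6400 intr=23.7400 cont=25.2458 V=25.2458[hold]; j=3 S=84.6355 intr=1.7445 cont=12.0267 V=12.0267[hold]; j=4 S=114.3546 intr=0.0000 cont=3.6739 V=3.6739[hold]  S*(4)=46.3608
k=3: j=0 S=39.8842 intr=46.4958 cont=46.1480 V=46.4958[EX]; j=1 S=53.8891 intr=32.4909 cont=32.8567 V=32.8567[hold]; j=2 S=72.8119 intr=13.5681 cont=18.8794 V=18.8794[hold]; j=3 S=98.3792 intr=0.0000 cont=8.0197 V=8.0197[hold]  S*(3)=39.8842
k=2: j=0 S=46.3608 intr=40.0192 cont=39.8448 V=40.0192[EX]; j=1 S=62.6400 intr=23.7400 cont=26.1002 V=26.1002[hold]; j=2 S=84.6355 intr=1.7445 cont=13.6567 V=13.6567[hold]  S*(2)=46.3608
k=1: j=0 S=53.8891 intr=32.4909 cont=33.2616 V=33.2616[hold]; j=1 S=72.8119 intr=13.5681 cont=20.0979 V=20.0979[hold]  S*(1)=-
k=0: j=0 S=62.6400 intr=23.7400 cont=26.8892 V=26.8892[hold]  S*(0)=-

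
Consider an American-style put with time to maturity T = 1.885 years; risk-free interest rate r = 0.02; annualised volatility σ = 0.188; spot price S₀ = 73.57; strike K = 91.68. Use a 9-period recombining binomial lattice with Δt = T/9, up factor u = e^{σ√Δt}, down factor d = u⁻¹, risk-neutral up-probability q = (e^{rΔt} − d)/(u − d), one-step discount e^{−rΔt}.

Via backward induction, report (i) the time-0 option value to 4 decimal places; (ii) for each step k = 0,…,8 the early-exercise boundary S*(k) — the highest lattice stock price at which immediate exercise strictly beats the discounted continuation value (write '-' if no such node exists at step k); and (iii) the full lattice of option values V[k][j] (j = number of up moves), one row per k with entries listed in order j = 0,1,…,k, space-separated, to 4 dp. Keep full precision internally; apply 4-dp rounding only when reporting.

price = 18.9015
boundary = - 67.5048 61.9397 67.5048 61.9397 67.5048 73.5700 67.5048 73.5700
tree:
18.9015
24.1752 13.8457
29.7403 18.6029 9.2584
34.8467 24.1752 13.2494 5.3902
39.5321 29.7403 18.2784 8.3884 2.4713
43.8312 34.8467 24.1752 12.6015 4.2933 0.6907
47.7759 39.5321 29.7403 18.1100 7.2611 1.3952 0.0000
51.3954 43.8312 34.8467 24.1752 11.8163 2.8184 0.0000 0.0000
54.7165 47.7759 39.5321 29.7403 18.1100 5.6931 0.0000 0.0000 0.0000
57.7638 51.3954 43.8312 34.8467 24.1752 11.4999 0.0000 0.0000 0.0000 0.0000

params: Δt=0.20944 u=1.08985 d=0.91756 q=0.50287 e^(-rΔt)=0.99582
t_9 payoffs: 57.7638 51.3954 43.8312 34.8467 24.1752 11.4999 0.0000 0.0000 0.0000 0.0000
t_8: node(8,0) S=36.9635 payoff=54.7165 vs cont=54.3333 → 54.7165 [stop]  node(8,1) S=43.9041 payoff=47.7759 vs cont=47.3927 → 47.7759 [stop]  node(8,2) S=52.1479 payoff=39.5321 vs cont=39.1489 → 39.5321 [stop]  node(8,3) S=61.9397 payoff=29.7403 vs cont=29.3571 → 29.7403 [stop]  node(8,4) S=73.5700 payoff=18.1100 vs cont=17.7268 → 18.1100 [stop]  node(8,5) S=87.3842 payoff=4.2958 vs cont=5.6931 → 5.6931 [wait]  node(8,6) S=103.7922 payoff=0.0000 vs cont=0.0000 → 0.0000 [wait]  node(8,7) S=123.2812 payoff=0.0000 vs cont=0.0000 → 0.0000 [wait]  node(8,8) S=146.4296 payoff=0.0000 vs cont=0.0000 → 0.0000 [wait]  ⇒ S*(8)=73.5700
t_7: node(7,0) S=40.2846 payoff=51.3954 vs cont=51.0122 → 51.3954 [stop]  node(7,1) S=47.8488 payoff=43.8312 vs cont=43.4480 → 43.8312 [stop]  node(7,2) S=56.8333 payoff=34.8467 vs cont=34.4635 → 34.8467 [stop]  node(7,3) S=67.5048 payoff=24.1752 vs cont=23.7919 → 24.1752 [stop]  node(7,4) S=80.1801 payoff=11.4999 vs cont=11.8163 → 11.8163 [wait]  node(7,5) S=95.2355 payoff=0.0000 vs cont=2.8184 → 2.8184 [wait]  node(7,6) S=113.1177 payoff=0.0000 vs cont=0.0000 → 0.0000 [wait]  node(7,7) S=134.3578 payoff=0.0000 vs cont=0.0000 → 0.0000 [wait]  ⇒ S*(7)=67.5048
t_6: node(6,0) S=43.9041 payoff=47.7759 vs cont=47.3927 → 47.7759 [stop]  node(6,1) S=52.1479 payoff=39.5321 vs cont=39.1489 → 39.5321 [stop]  node(6,2) S=61.9397 payoff=29.7403 vs cont=29.3571 → 29.7403 [stop]  node(6,3) S=73.5700 payoff=18.1100 vs cont=17.8852 → 18.1100 [stop]  node(6,4) S=87.3842 payoff=4.2958 vs cont=7.2611 → 7.2611 [wait]  node(6,5) S=103.7922 payoff=0.0000 vs cont=1.3952 → 1.3952 [wait]  node(6,6) S=123.2812 payoff=0.0000 vs cont=0.0000 → 0.0000 [wait]  ⇒ S*(6)=73.5700
t_5: node(5,0) S=47.8488 payoff=43.8312 vs cont=43.4480 → 43.8312 [stop]  node(5,1) S=56.8333 payoff=34.8467 vs cont=34.4635 → 34.8467 [stop]  node(5,2) S=67.5048 payoff=24.1752 vs cont=23.7919 → 24.1752 [stop]  node(5,3) S=80.1801 payoff=11.4999 vs cont=12.6015 → 12.6015 [wait]  node(5,4) S=95.2355 payoff=0.0000 vs cont=4.2933 → 4.2933 [wait]  node(5,5) S=113.1177 payoff=0.0000 vs cont=0.6907 → 0.6907 [wait]  ⇒ S*(5)=67.5048
t_4: node(4,0) S=52.1479 payoff=39.5321 vs cont=39.1489 → 39.5321 [stop]  node(4,1) S=61.9397 payoff=29.7403 vs cont=29.3571 → 29.7403 [stop]  node(4,2) S=73.5700 payoff=18.1100 vs cont=18.2784 → 18.2784 [wait]  node(4,3) S=87.3842 payoff=4.2958 vs cont=8.3884 → 8.3884 [wait]  node(4,4) S=103.7922 payoff=0.0000 vs cont=2.4713 → 2.4713 [wait]  ⇒ S*(4)=61.9397
t_3: node(3,0) S=56.8333 payoff=34.8467 vs cont=34.4635 → 34.8467 [stop]  node(3,1) S=67.5048 payoff=24.1752 vs cont=23.8763 → 24.1752 [stop]  node(3,2) S=80.1801 payoff=11.4999 vs cont=13.2494 → 13.2494 [wait]  node(3,3) S=95.2355 payoff=0.0000 vs cont=5.3902 → 5.3902 [wait]  ⇒ S*(3)=67.5048
t_2: node(2,0) S=61.9397 payoff=29.7403 vs cont=29.3571 → 29.7403 [stop]  node(2,1) S=73.5700 payoff=18.1100 vs cont=18.6029 → 18.6029 [wait]  node(2,2) S=87.3842 payoff=4.2958 vs cont=9.2584 → 9.2584 [wait]  ⇒ S*(2)=61.9397
t_1: node(1,0) S=67.5048 payoff=24.1752 vs cont=24.0388 → 24.1752 [stop]  node(1,1) S=80.1801 payoff=11.4999 vs cont=13.8457 → 13.8457 [wait]  ⇒ S*(1)=67.5048
t_0: node(0,0) S=73.5700 payoff=18.1100 vs cont=18.9015 → 18.9015 [wait]  ⇒ S*(0)=-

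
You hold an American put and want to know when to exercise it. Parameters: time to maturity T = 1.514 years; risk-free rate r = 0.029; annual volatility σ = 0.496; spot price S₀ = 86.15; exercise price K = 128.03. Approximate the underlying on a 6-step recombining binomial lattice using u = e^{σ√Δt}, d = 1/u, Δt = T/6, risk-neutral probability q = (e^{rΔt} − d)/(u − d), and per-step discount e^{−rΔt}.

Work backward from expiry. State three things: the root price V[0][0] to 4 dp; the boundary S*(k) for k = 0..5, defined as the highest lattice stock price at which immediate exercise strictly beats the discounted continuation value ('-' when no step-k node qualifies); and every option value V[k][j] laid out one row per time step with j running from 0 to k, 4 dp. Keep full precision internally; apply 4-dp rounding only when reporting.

Δt=0.25233, u=1.28294, d=0.77946, q=0.45262, disc=e^(-rΔt)=0.99271
k=6 terminal: V=max(K-S,0) → 108.7096 96.2298 75.6890 41.8800 0.0000 0.0000 0.0000
k=5: j=0 S=24.7869 intr=103.2431 cont=102.3096 V=103.2431[EX]; j=1 S=40.7977 intr=87.2323 cont=86.2988 V=87.2323[EX]; j=2 S=67.1504 intr=60.8796 cont=59.9461 V=60.8796[EX]; j=3 S=110.5253 intr=17.5047 cont=22.7572 V=22.7572[hold]; j=4 S=181.9176 intr=0.0000 cont=0.0000 V=0.0000[hold]; j=5 S=299.4248 intr=0.0000 cont=0.0000 V=0.0000[hold]  S*(5)=67.1504
k=4: j=0 S=31.8002 intr=96.2298 cont=95.2964 V=96.2298[EX]; j=1 S=52.3410 intr=75.6890 cont=74.7555 V=75.6890[EX]; j=2 S=86.1500 intr=41.8800 cont=43.3066 V=43.3066[hold]; j=3 S=141.7974 intr=0.0000 cont=12.3660 V=12.3660[hold]; j=4 S=233.3895 intr=0.0000 cont=0.0000 V=0.0000[hold]  S*(4)=52.3410
k=3: j=0 S=40.7977 intr=87.2323 cont=86.2988 V=87.2323[EX]; j=1 S=67.1504 intr=60.8796 cont=60.5871 V=60.8796[EX]; j=2 S=110.5253 intr=17.5047 cont=29.0887 V=29.0887[hold]; j=3 S=181.9176 intr=0.0000 cont=6.7196 V=6.7196[hold]  S*(3)=67.1504
k=2: j=0 S=52.3410 intr=75.6890 cont=74.7555 V=75.6890[EX]; j=1 S=86.1500 intr=41.8800 cont=46.1514 V=46.1514[hold]; j=2 S=141.7974 intr=0.0000 cont=18.8257 V=18.8257[hold]  S*(2)=52.3410
k=1: j=0 S=67.1504 intr=60.8796 cont=61.8653 V=61.8653[hold]; j=1 S=110.5253 intr=17.5047 cont=33.5370 V=33.5370[hold]  S*(1)=-
k=0: j=0 S=86.1500 intr=41.8800 cont=48.6858 V=48.6858[hold]  S*(0)=-

price = 48.6858
boundary = - - 52.3410 67.1504 52.3410 67.1504
tree:
48.6858
61.8653 33.5370
75.6890 46.1514 18.8257
87.2323 60.8796 29.0887 6.7196
96.2298 75.6890 43.3066 12.3660 0.0000
103.2431 87.2323 60.8796 22.7572 0.0000 0.0000
108.7096 96.2298 75.6890 41.8800 0.0000 0.0000 0.0000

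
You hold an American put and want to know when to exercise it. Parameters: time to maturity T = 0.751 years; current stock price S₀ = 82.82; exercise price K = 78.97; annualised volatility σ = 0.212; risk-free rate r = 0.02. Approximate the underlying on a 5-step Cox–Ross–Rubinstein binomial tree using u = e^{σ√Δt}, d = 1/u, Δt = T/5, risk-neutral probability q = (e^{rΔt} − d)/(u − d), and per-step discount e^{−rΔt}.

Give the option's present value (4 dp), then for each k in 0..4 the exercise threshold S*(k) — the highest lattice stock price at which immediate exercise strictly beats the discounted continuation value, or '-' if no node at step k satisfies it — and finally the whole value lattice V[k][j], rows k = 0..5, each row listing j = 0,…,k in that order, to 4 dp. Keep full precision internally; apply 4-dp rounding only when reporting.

price = 3.9121
boundary = - - - 64.7273 70.2700
tree:
3.9121
6.2332 1.5937
9.6245 2.8490 0.3368
14.2427 5.0230 0.6726 0.0000
19.3482 8.7000 1.3433 0.0000 0.0000
24.0510 14.2427 2.6826 0.0000 0.0000 0.0000

params: Δt=0.15020 u=1.08563 d=0.92112 q=0.49776 e^(-rΔt)=0.99700
t_5 payoffs: 24.0510 14.2427 2.6826 0.0000 0.0000 0.0000
t_4: node(4,0) S=59.6218 payoff=19.3482 vs cont=19.1113 → 19.3482 [stop]  node(4,1) S=70.2700 payoff=8.7000 vs cont=8.4631 → 8.7000 [stop]  node(4,2) S=82.8200 payoff=0.0000 vs cont=1.3433 → 1.3433 [wait]  node(4,3) S=97.6113 payoff=0.0000 vs cont=0.0000 → 0.0000 [wait]  node(4,4) S=115.0443 payoff=0.0000 vs cont=0.0000 → 0.0000 [wait]  ⇒ S*(4)=70.2700
t_3: node(3,0) S=64.7273 payoff=14.2427 vs cont=14.0058 → 14.2427 [stop]  node(3,1) S=76.2874 payoff=2.6826 vs cont=5.0230 → 5.0230 [wait]  node(3,2) S=89.9120 payoff=0.0000 vs cont=0.6726 → 0.6726 [wait]  node(3,3) S=105.9699 payoff=0.0000 vs cont=0.0000 → 0.0000 [wait]  ⇒ S*(3)=64.7273
t_2: node(2,0) S=70.2700 payoff=8.7000 vs cont=9.6245 → 9.6245 [wait]  node(2,1) S=82.8200 payoff=0.0000 vs cont=2.8490 → 2.8490 [wait]  node(2,2) S=97.6113 payoff=0.0000 vs cont=0.3368 → 0.3368 [wait]  ⇒ S*(2)=-
t_1: node(1,0) S=76.2874 payoff=2.6826 vs cont=6.2332 → 6.2332 [wait]  node(1,1) S=89.9120 payoff=0.0000 vs cont=1.5937 → 1.5937 [wait]  ⇒ S*(1)=-
t_0: node(0,0) S=82.8200 payoff=0.0000 vs cont=3.9121 → 3.9121 [wait]  ⇒ S*(0)=-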